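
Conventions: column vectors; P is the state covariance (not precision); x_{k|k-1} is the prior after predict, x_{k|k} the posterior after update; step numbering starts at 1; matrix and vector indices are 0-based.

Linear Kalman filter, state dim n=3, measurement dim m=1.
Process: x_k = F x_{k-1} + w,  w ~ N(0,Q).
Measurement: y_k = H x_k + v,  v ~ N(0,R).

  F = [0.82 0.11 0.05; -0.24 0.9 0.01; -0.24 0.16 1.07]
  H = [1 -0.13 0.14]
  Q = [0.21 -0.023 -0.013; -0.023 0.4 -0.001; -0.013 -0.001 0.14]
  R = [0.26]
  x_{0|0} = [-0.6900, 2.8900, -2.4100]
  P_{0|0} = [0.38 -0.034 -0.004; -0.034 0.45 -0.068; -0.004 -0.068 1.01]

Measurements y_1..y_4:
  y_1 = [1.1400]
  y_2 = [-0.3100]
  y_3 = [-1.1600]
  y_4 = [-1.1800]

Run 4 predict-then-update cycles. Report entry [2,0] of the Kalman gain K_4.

K[2,0] = 0.5437

step 1: x^-=[-0.3684, 2.7425, -1.9507]  P^-=[0.4663 -0.0800 -0.0414; -0.0800 0.8000 0.0406; -0.0414 0.0406 1.3111]  S=[0.7732]  K=[0.6090; -0.2307; 0.1770]  nu=[2.1380]  x^+=[0.9336, 2.2493, -1.5722]  P^+=[0.1795 0.0286 -0.1248; 0.0286 0.7588 0.0722; -0.1248 0.0722 1.2869]
step 2: x^-=[0.9344, 1.7846, -1.5464]  P^-=[0.3388 0.0416 -0.0620; 0.0416 1.0147 0.2271; -0.0620 0.2271 1.7297]  S=[0.6134]  K=[0.5294; -0.0954; 0.2455]  nu=[-0.7959]  x^+=[0.5131, 1.8606, -1.7419]  P^+=[0.1669 0.0726 -0.1418; 0.0726 1.0091 0.2414; -0.1418 0.2414 1.6928]
step 3: x^-=[0.5383, 1.5340, -1.6892]  P^-=[0.3428 0.1082 -0.0223; 0.1082 1.2008 0.4232; -0.0223 0.4232 2.2634]  S=[0.6177]  K=[0.5272; 0.0184; 0.3879]  nu=[-1.2624]  x^+=[-0.1272, 1.5108, -2.1789]  P^+=[0.1711 0.1022 -0.1486; 0.1022 1.2006 0.4188; -0.1486 0.4188 2.1704]
step 4: x^-=[-0.0471, 1.3684, -2.0592]  P^-=[0.3559 0.1559 0.0254; 0.1559 1.3467 0.6215; 0.0254 0.6215 2.8774]  S=[0.6390]  K=[0.5308; 0.1061; 0.5437]  nu=[-0.6668]  x^+=[-0.4010, 1.2977, -2.4217]  P^+=[0.1759 0.1199 -0.1590; 0.1199 1.3395 0.5846; -0.1590 0.5846 2.6885]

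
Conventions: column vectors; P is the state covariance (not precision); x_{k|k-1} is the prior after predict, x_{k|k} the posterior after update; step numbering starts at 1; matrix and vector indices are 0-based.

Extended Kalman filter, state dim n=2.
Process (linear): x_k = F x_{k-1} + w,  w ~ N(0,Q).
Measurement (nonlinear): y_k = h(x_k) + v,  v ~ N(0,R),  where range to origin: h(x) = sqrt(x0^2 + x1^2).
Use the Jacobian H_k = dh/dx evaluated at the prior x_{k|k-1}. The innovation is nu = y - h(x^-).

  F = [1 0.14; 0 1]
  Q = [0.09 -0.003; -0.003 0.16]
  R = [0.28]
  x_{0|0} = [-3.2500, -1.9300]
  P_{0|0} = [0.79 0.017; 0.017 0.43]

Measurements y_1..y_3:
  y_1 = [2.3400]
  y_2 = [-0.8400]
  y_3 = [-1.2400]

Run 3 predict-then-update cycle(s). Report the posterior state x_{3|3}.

x_post = [0.1783, -0.3222]

step 1: x^-=[-3.5202, -1.9300]  P^-=[0.8932 0.0742; 0.0742 0.5900]  H_jac=[-0.8769 -0.4807]  S=[1.1657]  K=[-0.7025; -0.2991]  nu=[-1.6746]  x^+=[-2.3438, -1.4291]  P^+=[0.3179 -0.1708; -0.1708 0.4857]
step 2: x^-=[-2.5439, -1.4291]  P^-=[0.3696 -0.1058; -0.1058 0.6457]  H_jac=[-0.8719 -0.4898]  S=[0.6255]  K=[-0.4324; -0.3581]  nu=[-3.7578]  x^+=[-0.9191, -0.0833]  P^+=[0.2527 -0.2026; -0.2026 0.5655]
step 3: x^-=[-0.9307, -0.0833]  P^-=[0.2970 -0.1265; -0.1265 0.7255]  H_jac=[-0.9960 -0.0891]  S=[0.5580]  K=[-0.5100; 0.1099]  nu=[-2.1744]  x^+=[0.1783, -0.3222]  P^+=[0.1519 -0.0952; -0.0952 0.7187]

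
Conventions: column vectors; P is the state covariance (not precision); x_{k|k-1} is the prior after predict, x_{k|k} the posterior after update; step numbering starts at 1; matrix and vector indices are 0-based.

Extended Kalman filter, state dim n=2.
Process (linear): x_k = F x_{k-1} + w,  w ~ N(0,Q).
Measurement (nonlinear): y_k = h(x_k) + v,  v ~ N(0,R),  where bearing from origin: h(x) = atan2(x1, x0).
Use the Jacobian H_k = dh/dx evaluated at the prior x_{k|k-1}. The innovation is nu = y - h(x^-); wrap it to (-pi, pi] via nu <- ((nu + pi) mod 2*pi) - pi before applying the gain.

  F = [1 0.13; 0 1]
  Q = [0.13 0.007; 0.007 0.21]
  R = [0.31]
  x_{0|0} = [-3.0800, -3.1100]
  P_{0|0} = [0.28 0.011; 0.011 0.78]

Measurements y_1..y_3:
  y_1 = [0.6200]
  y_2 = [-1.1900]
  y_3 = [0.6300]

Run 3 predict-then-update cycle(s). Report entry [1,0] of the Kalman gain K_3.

K[1,0] = -0.2715

step 1: x^-=[-3.4843, -3.1100]  P^-=[0.4260 0.1194; 0.1194 0.9900]  H_jac=[0.1426 -0.1597]  S=[0.3385]  K=[0.1231; -0.4169]  nu=[3.0329]  x^+=[-3.1109, -4.3744]  P^+=[0.4209 0.1368; 0.1368 0.9312]
step 2: x^-=[-3.6796, -4.3744]  P^-=[0.6022 0.2648; 0.2648 1.1412]  H_jac=[0.1339 -0.1126]  S=[0.3273]  K=[0.1552; -0.2843]  nu=[1.0801]  x^+=[-3.5119, -4.6816]  P^+=[0.5943 0.2793; 0.2793 1.1147]
step 3: x^-=[-4.1205, -4.6816]  P^-=[0.8158 0.4312; 0.4312 1.3247]  H_jac=[0.1204 -0.1059]  S=[0.3257]  K=[0.1612; -0.2715]  nu=[2.9225]  x^+=[-3.6493, -5.4752]  P^+=[0.8073 0.4454; 0.4454 1.3007]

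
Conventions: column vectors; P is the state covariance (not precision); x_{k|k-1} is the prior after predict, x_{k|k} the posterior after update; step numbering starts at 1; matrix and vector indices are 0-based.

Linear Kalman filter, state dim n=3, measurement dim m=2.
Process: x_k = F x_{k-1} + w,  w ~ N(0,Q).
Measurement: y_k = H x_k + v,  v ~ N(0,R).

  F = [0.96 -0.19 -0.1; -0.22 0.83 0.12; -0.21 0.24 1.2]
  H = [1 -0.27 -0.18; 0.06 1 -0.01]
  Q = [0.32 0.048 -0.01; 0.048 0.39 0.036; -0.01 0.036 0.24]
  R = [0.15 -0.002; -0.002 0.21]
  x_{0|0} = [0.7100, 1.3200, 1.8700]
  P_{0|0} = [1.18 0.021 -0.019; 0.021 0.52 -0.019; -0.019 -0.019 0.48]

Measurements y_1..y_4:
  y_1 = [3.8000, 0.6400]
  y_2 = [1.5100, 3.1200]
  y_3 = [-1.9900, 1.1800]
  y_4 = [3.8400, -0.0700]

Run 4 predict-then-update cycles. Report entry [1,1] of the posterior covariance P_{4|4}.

P_post[1,1] = 0.1431

step 1: x^-=[0.2438, 1.1638, 2.4117]  P^-=[1.4263 -0.2720 -0.3410; -0.2720 0.8018 0.2445; -0.3410 0.2445 1.0097]  S=[1.9609 -0.4349; -0.4349 0.9799]  K=[0.8371 0.1848; -0.1046 0.7527; -0.2793 0.0943]  nu=[4.3045, -0.5143]  x^+=[3.7522, 0.3264, 1.1608]  P^+=[0.1533 0.0291 0.1123; 0.0291 0.1567 0.0219; 0.1123 0.0219 0.8251]
step 2: x^-=[3.4240, -0.4153, 0.6833]  P^-=[0.4438 0.0185 -0.0130; 0.0185 0.5051 0.1764; -0.0130 0.1764 1.3969]  S=[0.6877 -0.1221; -0.1221 0.7155]  K=[0.6731 0.1780; -0.0954 0.6887; -0.4265 0.1532]  nu=[-1.9032, 3.3367]  x^+=[2.7371, 2.0642, 2.0063]  P^+=[0.1388 0.0294 0.1683; 0.0294 0.1434 0.0353; 0.1683 0.0353 1.2391]
step 3: x^-=[2.0348, 1.3519, 2.3281]  P^-=[0.4238 0.0252 0.0032; 0.0252 0.5008 0.2303; 0.0032 0.2303 1.9712]  S=[0.6818 -0.1243; -0.1243 0.7109]  K=[0.6443 0.1839; -0.0970 0.6863; -0.5710 0.1966]  nu=[-3.2407, -0.2707]  x^+=[-0.1030, 1.4804, 4.1254]  P^+=[0.1462 0.0309 0.2311; 0.0309 0.1429 0.0455; 0.2311 0.0455 1.6935]
step 4: x^-=[-0.7927, 1.7464, 5.3274]  P^-=[0.4229 0.0270 0.0187; 0.0270 0.5055 0.2879; 0.0187 0.2879 2.6000]  S=[0.7007 -0.1333; -0.1333 0.7148]  K=[0.6244 0.1895; -0.0995 0.6869; -0.7072 0.2361]  nu=[6.0632, -1.7156]  x^+=[2.6683, -0.0355, 0.6343]  P^+=[0.1556 0.0322 0.2980; 0.0322 0.1431 0.0548; 0.2980 0.0548 2.1652]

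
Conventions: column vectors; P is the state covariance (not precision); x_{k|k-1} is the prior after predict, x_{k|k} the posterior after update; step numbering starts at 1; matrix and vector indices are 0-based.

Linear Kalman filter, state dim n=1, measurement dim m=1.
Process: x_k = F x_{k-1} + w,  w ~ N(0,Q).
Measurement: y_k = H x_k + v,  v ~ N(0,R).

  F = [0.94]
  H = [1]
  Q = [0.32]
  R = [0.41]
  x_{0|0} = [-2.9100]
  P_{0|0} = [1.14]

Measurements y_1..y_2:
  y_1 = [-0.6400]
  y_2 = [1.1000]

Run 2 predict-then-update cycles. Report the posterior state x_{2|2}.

step 1: x^-=[-2.7354]  P^-=[1.3273]  S=[1.7373]  K=[0.7640]  nu=[2.0954]  x^+=[-1.1345]  P^+=[0.3132]
step 2: x^-=[-1.0664]  P^-=[0.5968]  S=[1.0068]  K=[0.5928]  nu=[2.1664]  x^+=[0.2177]  P^+=[0.2430]

x_post = [0.2177]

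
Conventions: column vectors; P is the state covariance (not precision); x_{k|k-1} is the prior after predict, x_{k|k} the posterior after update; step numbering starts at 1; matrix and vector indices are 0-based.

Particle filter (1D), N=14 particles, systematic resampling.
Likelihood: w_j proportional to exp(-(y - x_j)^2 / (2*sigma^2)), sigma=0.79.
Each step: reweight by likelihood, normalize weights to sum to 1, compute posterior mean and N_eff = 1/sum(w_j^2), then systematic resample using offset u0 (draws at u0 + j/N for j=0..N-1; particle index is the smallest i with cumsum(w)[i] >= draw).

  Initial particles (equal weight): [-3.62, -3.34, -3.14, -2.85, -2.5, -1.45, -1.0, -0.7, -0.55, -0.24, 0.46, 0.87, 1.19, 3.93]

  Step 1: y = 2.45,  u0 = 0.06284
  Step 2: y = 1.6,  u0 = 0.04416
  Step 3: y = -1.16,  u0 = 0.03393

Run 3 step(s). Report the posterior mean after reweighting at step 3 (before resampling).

step 1: w=[0.0000, 0.0000, 0.0000, 0.0000, 0.0000, 0.0000, 0.0001, 0.0006, 0.0012, 0.0048, 0.0660, 0.2132, 0.4416, 0.2725]  mean=1.8100  Neff=3.1333  idx=[10, 11, 11, 11, 12, 12, 12, 12, 12, 12, 13, 13, 13, 13]
step 2: w=[0.0464, 0.0858, 0.0858, 0.0858, 0.1149, 0.1149, 0.1149, 0.1149, 0.1149, 0.1149, 0.0017, 0.0017, 0.0017, 0.0017]  mean=1.0924  Neff=9.6652  idx=[0, 1, 2, 3, 4, 4, 5, 6, 6, 7, 7, 8, 9, 9]
step 3: w=[0.3466, 0.1045, 0.1045, 0.1045, 0.0340, 0.0340, 0.0340, 0.0340, 0.0340, 0.0340, 0.0340, 0.0340, 0.0340, 0.0340]  mean=0.8367  Neff=6.0820  idx=[0, 0, 0, 0, 0, 1, 2, 2, 3, 4, 6, 8, 10, 12]

post_mean = 0.8367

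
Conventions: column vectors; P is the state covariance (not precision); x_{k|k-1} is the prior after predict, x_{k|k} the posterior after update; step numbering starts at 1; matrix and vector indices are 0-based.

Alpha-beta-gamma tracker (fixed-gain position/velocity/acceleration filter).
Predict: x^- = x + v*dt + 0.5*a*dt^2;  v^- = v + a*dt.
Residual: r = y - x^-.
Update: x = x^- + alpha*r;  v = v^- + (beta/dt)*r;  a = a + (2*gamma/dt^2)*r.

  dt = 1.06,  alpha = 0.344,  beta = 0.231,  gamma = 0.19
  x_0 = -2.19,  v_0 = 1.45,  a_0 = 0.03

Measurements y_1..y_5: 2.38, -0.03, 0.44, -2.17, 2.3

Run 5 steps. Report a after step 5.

a_post = -2.2873

step 1: x_pred=-0.6361  r=3.0161  x^+=0.4014  v^+=2.1391  a^+=1.0501
step 2: x_pred=3.2588  r=-3.2888  x^+=2.1274  v^+=2.5354  a^+=-0.0622
step 3: x_pred=4.7801  r=-4.3401  x^+=3.2871  v^+=1.5237  a^+=-1.5300
step 4: x_pred=4.0427  r=-6.2127  x^+=1.9055  v^+=-1.4520  a^+=-3.6311
step 5: x_pred=-1.6736  r=3.9736  x^+=-0.3067  v^+=-4.4350  a^+=-2.2873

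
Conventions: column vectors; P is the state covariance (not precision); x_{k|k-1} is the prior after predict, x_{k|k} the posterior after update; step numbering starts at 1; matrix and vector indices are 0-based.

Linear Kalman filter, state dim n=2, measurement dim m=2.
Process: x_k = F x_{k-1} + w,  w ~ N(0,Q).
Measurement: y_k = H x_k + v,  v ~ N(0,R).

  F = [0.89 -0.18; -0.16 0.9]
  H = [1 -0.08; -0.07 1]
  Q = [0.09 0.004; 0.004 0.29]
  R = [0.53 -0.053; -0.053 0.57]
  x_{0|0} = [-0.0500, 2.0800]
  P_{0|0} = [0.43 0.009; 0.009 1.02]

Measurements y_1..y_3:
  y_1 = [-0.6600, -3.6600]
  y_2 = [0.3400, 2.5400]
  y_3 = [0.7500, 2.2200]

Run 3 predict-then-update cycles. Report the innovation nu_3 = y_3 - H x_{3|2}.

step 1: x^-=[-0.4189, 1.8800]  P^-=[0.4608 -0.2150; -0.2150 1.1246]  S=[1.0324 -0.3914; -0.3914 1.7270]  K=[0.4471 -0.0418; -0.0494 0.6487]  nu=[-0.0907, -5.5693]  x^+=[-0.2265, -1.7284]  P^+=[0.2367 -0.0310; -0.0310 0.3702]
step 2: x^-=[0.1095, -1.5193]  P^-=[0.2994 -0.1154; -0.1154 0.6049]  S=[0.8518 -0.2384; -0.2384 1.1925]  K=[0.3500 -0.0444; -0.0513 0.5037]  nu=[0.1089, 4.0670]  x^+=[-0.0328, 0.5238]  P^+=[0.1854 -0.0309; -0.0309 0.2877]
step 3: x^-=[-0.1235, 0.4767]  P^-=[0.2560 -0.0946; -0.0946 0.5367]  S=[0.8046 -0.2090; -0.2090 1.1212]  K=[0.3169 -0.0413; -0.0474 0.4757]  nu=[0.9116, 1.7347]  x^+=[0.0937, 1.2588]  P^+=[0.1679 -0.0286; -0.0286 0.2717]

innov = [0.9116, 1.7347]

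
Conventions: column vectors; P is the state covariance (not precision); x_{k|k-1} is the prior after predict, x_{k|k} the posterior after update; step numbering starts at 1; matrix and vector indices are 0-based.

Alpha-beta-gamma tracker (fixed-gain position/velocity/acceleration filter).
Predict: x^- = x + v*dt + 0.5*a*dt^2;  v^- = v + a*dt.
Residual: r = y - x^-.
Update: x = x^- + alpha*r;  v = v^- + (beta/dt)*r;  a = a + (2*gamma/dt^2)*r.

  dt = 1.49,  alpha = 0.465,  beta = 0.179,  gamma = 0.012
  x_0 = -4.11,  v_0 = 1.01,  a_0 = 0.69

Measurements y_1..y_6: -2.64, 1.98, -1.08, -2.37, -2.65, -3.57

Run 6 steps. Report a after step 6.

a_post = 0.2587

step 1: x_pred=-1.8392  r=-0.8008  x^+=-2.2116  v^+=1.9419  a^+=0.6813
step 2: x_pred=1.4382  r=0.5418  x^+=1.6901  v^+=3.0222  a^+=0.6872
step 3: x_pred=6.9560  r=-8.0360  x^+=3.2193  v^+=3.0807  a^+=0.6003
step 4: x_pred=8.4759  r=-10.8459  x^+=3.4326  v^+=2.6722  a^+=0.4831
step 5: x_pred=7.9504  r=-10.6004  x^+=3.0212  v^+=2.1185  a^+=0.3685
step 6: x_pred=6.5869  r=-10.1569  x^+=1.8639  v^+=1.4474  a^+=0.2587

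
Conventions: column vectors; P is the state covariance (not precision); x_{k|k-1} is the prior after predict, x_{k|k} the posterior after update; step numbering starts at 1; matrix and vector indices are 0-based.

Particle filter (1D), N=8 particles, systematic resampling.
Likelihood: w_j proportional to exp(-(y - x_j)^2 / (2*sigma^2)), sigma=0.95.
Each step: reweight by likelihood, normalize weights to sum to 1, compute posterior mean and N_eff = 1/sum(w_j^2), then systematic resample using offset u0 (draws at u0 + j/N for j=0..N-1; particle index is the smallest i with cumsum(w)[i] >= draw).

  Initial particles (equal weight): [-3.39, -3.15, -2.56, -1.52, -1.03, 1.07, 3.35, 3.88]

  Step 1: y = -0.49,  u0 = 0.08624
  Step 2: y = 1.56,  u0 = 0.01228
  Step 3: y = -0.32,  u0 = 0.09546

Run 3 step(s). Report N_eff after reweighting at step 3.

N_eff = 7.9212

step 1: w=[0.0053, 0.0111, 0.0521, 0.3106, 0.4756, 0.1452, 0.0002, 0.0000]  mean=-0.9922  Neff=2.8850  idx=[3, 3, 3, 4, 4, 4, 4, 5]
step 2: w=[0.0053, 0.0053, 0.0053, 0.0246, 0.0246, 0.0246, 0.0246, 0.8857]  mean=0.8223  Neff=1.2706  idx=[2, 7, 7, 7, 7, 7, 7, 7]
step 3: w=[0.1580, 0.1203, 0.1203, 0.1203, 0.1203, 0.1203, 0.1203, 0.1203]  mean=0.6608  Neff=7.9212  idx=[0, 1, 2, 3, 4, 5, 6, 7]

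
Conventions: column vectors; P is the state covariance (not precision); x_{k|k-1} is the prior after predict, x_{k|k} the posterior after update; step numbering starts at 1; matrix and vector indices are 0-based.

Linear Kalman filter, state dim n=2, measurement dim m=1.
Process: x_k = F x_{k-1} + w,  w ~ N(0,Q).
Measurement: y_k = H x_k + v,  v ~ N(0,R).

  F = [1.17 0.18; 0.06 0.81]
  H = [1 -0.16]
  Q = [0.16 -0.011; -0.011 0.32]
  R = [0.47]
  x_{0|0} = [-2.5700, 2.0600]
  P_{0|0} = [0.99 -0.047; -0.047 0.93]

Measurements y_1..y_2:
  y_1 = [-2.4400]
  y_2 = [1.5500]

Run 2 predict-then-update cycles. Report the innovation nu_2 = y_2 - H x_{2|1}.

step 1: x^-=[-2.6361, 1.5144]  P^-=[1.5255 0.1490; 0.1490 0.9292]  S=[1.9716]  K=[0.7617; 0.0002]  nu=[0.4384]  x^+=[-2.3022, 1.5145]  P^+=[0.3818 0.1488; 0.1488 0.9292]
step 2: x^-=[-2.4210, 1.0886]  P^-=[0.7754 0.2939; 0.2939 0.9455]  S=[1.1755]  K=[0.6196; 0.1213]  nu=[4.1451]  x^+=[0.1473, 1.5914]  P^+=[0.3241 0.2055; 0.2055 0.9282]

innov = [4.1451]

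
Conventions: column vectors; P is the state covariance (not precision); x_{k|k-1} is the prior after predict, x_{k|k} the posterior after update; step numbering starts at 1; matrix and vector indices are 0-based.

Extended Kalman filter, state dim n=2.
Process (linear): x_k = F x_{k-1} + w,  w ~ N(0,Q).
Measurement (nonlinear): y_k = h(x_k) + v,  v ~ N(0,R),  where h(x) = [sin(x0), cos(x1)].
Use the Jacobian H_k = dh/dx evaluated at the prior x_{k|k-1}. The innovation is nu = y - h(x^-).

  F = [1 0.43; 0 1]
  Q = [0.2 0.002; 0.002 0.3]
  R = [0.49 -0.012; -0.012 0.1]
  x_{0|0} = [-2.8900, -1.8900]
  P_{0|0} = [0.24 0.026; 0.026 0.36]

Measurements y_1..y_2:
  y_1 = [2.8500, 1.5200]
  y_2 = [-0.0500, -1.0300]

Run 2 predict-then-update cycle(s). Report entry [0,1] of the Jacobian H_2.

step 1: x^-=[-3.7027, -1.8900]  P^-=[0.5289 0.1828; 0.1828 0.6600]  H_jac=[-0.8467 0.0000; 0.0000 0.9495]  S=[0.8692 -0.1590; -0.1590 0.6950]  K=[-0.4901 0.1377; -0.0137 0.8985]  nu=[2.3179, 1.8338]  x^+=[-4.5862, -0.2742]  P^+=[0.2856 0.0207; 0.0207 0.0948]
step 2: x^-=[-4.7041, -0.2742]  P^-=[0.5209 0.0635; 0.0635 0.3948]  H_jac=[-0.0083 0.0000; 0.0000 0.2707]  S=[0.4900 -0.0121; -0.0121 0.1289]  K=[-0.0056 0.1327; 0.0195 0.8308]  nu=[-1.0500, -1.9927]  x^+=[-4.9627, -1.9502]  P^+=[0.5186 0.0493; 0.0493 0.3060]

H_jac[0,1] = 0.0000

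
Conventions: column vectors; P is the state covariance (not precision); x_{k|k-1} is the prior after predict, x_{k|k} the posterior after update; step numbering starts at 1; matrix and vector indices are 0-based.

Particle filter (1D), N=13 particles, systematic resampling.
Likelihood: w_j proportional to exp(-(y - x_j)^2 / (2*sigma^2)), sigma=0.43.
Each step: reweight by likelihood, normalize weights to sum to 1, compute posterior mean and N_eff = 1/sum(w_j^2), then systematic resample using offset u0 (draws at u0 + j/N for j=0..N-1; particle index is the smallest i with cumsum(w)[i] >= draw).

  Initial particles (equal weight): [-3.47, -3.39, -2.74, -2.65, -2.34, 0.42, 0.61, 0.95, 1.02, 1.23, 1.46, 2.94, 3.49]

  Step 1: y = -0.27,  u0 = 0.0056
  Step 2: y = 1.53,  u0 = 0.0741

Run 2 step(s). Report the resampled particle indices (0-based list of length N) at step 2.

step 1: w=[0.0000, 0.0000, 0.0000, 0.0000, 0.0000, 0.6407, 0.2860, 0.0415, 0.0258, 0.0053, 0.0007, 0.0000, 0.0000]  mean=0.5168  Neff=2.0213  idx=[5, 5, 5, 5, 5, 5, 5, 5, 5, 6, 6, 6, 7]
step 2: w=[0.0347, 0.0347, 0.0347, 0.0347, 0.0347, 0.0347, 0.0347, 0.0347, 0.0347, 0.0986, 0.0986, 0.0986, 0.3915]  mean=0.6837  Neff=5.1725  idx=[2, 4, 6, 8, 9, 10, 11, 12, 12, 12, 12, 12, 12]

resampled_idx = [2, 4, 6, 8, 9, 10, 11, 12, 12, 12, 12, 12, 12]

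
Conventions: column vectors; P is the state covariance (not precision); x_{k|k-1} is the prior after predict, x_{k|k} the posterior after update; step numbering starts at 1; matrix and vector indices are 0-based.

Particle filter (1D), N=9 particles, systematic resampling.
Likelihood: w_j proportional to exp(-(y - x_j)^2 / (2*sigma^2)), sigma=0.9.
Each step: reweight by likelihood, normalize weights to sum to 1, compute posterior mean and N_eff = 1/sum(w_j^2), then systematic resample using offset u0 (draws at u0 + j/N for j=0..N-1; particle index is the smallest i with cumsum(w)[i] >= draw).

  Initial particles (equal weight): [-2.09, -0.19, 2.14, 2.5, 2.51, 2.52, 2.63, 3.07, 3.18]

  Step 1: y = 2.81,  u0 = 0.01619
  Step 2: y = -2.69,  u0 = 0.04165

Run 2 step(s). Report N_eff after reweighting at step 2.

N_eff = 2.1724

step 1: w=[0.0000, 0.0006, 0.1174, 0.1459, 0.1465, 0.1470, 0.1518, 0.1485, 0.1423]  mean=2.6617  Neff=6.9692  idx=[2, 3, 3, 4, 5, 6, 6, 7, 8]
step 2: w=[0.6631, 0.0715, 0.0715, 0.0671, 0.0629, 0.0308, 0.0308, 0.0015, 0.0007]  mean=2.2725  Neff=2.1724  idx=[0, 0, 0, 0, 0, 0, 1, 3, 4]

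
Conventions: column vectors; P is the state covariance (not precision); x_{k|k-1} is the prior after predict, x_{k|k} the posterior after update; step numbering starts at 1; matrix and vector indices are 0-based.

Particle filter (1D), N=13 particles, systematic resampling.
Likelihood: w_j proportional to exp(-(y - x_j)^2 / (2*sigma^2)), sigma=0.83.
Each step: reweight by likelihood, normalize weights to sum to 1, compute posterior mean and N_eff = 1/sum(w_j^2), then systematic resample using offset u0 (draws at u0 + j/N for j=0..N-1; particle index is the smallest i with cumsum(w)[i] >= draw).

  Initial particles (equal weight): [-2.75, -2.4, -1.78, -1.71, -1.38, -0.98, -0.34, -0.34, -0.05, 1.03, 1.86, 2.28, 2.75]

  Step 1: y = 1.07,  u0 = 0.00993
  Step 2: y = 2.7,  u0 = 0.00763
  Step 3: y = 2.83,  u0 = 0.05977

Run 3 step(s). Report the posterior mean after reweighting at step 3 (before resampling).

post_mean = 2.1107

step 1: w=[0.0000, 0.0001, 0.0009, 0.0012, 0.0042, 0.0155, 0.0774, 0.0774, 0.1319, 0.3274, 0.2084, 0.1133, 0.0423]  mean=1.0153  Neff=5.1309  idx=[5, 6, 7, 8, 9, 9, 9, 9, 9, 10, 10, 11, 11]
step 2: w=[0.0000, 0.0003, 0.0003, 0.0011, 0.0364, 0.0364, 0.0364, 0.0364, 0.0364, 0.1653, 0.1653, 0.2427, 0.2427]  mean=1.9089  Neff=5.5840  idx=[4, 6, 8, 9, 9, 10, 10, 11, 11, 11, 12, 12, 12]
step 3: w=[0.0134, 0.0134, 0.0134, 0.0709, 0.0709, 0.0709, 0.0709, 0.1127, 0.1127, 0.1127, 0.1127, 0.1127, 0.1127]  mean=2.1107  Neff=10.3232  idx=[3, 4, 5, 6, 7, 8, 8, 9, 10, 10, 11, 12, 12]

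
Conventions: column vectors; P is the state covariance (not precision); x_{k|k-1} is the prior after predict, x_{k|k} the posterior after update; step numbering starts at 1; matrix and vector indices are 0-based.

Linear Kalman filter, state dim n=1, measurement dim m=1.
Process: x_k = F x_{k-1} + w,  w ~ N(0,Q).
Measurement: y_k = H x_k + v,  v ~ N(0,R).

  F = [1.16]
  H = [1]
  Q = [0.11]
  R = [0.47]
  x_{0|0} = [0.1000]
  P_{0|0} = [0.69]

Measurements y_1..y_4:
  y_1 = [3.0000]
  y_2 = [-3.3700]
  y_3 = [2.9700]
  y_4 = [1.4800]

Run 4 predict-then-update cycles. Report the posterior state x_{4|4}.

step 1: x^-=[0.1160]  P^-=[1.0385]  S=[1.5085]  K=[0.6884]  nu=[2.8840]  x^+=[2.1014]  P^+=[0.3236]
step 2: x^-=[2.4376]  P^-=[0.5454]  S=[1.0154]  K=[0.5371]  nu=[-5.8076]  x^+=[-0.6818]  P^+=[0.2524]
step 3: x^-=[-0.7908]  P^-=[0.4497]  S=[0.9197]  K=[0.4890]  nu=[3.7608]  x^+=[1.0481]  P^+=[0.2298]
step 4: x^-=[1.2157]  P^-=[0.4192]  S=[0.8892]  K=[0.4715]  nu=[0.2643]  x^+=[1.3403]  P^+=[0.2216]

x_post = [1.3403]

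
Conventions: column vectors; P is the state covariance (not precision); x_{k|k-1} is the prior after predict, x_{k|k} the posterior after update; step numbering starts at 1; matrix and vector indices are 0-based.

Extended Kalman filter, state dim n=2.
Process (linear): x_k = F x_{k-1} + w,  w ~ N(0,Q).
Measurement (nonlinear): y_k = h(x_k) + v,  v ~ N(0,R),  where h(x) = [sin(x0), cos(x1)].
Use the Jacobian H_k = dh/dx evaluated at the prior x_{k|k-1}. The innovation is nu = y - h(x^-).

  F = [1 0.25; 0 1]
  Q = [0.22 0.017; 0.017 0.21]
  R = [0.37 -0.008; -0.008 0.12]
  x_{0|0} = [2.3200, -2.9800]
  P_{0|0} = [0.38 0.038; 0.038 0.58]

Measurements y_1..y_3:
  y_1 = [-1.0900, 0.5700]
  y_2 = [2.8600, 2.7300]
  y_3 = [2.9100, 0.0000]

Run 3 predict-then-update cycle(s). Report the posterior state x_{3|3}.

x_post = [0.9252, 1.3049]

step 1: x^-=[1.5750, -2.9800]  P^-=[0.6552 0.2000; 0.2000 0.7900]  H_jac=[-0.0042 0.0000; 0.0000 0.1609]  S=[0.3700 -0.0081; -0.0081 0.1404]  K=[-0.0024 0.2290; 0.0176 0.9060]  nu=[-2.0900, 1.5570]  x^+=[1.9365, -1.6063]  P^+=[0.6479 0.1709; 0.1709 0.6749]
step 2: x^-=[1.5350, -1.6063]  P^-=[0.9955 0.3566; 0.3566 0.8849]  H_jac=[0.0358 0.0000; 0.0000 0.9994]  S=[0.3713 0.0048; 0.0048 1.0037]  K=[0.0915 0.3546; 0.0231 0.8809]  nu=[1.8606, 2.7655]  x^+=[2.6859, 0.8728]  P^+=[0.8659 0.0418; 0.0418 0.1056]
step 3: x^-=[2.9041, 0.8728]  P^-=[1.1134 0.0852; 0.0852 0.3156]  H_jac=[-0.9719 0.0000; 0.0000 -0.7661]  S=[1.4218 0.0555; 0.0555 0.3052]  K=[-0.7581 -0.0762; -0.0276 -0.7871]  nu=[2.6747, -0.6427]  x^+=[0.9252, 1.3049]  P^+=[0.2880 0.0040; 0.0040 0.1230]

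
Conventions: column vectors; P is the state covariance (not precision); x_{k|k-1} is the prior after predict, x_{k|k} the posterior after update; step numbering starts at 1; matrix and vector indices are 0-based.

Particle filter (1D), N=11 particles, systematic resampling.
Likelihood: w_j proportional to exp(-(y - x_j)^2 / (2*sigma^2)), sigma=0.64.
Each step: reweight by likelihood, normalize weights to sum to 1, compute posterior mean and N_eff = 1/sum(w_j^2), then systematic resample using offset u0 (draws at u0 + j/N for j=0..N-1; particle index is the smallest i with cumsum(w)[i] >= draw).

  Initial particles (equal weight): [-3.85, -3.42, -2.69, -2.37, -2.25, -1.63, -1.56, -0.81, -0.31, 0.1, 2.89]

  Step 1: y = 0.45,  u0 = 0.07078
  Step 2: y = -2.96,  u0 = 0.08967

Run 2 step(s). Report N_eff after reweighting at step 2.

N_eff = 1.3845

step 1: w=[0.0000, 0.0000, 0.0000, 0.0000, 0.0001, 0.0034, 0.0048, 0.0952, 0.3267, 0.5694, 0.0005]  mean=-0.1334  Neff=2.2727  idx=[7, 8, 8, 8, 9, 9, 9, 9, 9, 9, 9]
step 2: w=[0.8462, 0.0452, 0.0452, 0.0452, 0.0026, 0.0026, 0.0026, 0.0026, 0.0026, 0.0026, 0.0026]  mean=-0.7257  Neff=1.3845  idx=[0, 0, 0, 0, 0, 0, 0, 0, 0, 2, 10]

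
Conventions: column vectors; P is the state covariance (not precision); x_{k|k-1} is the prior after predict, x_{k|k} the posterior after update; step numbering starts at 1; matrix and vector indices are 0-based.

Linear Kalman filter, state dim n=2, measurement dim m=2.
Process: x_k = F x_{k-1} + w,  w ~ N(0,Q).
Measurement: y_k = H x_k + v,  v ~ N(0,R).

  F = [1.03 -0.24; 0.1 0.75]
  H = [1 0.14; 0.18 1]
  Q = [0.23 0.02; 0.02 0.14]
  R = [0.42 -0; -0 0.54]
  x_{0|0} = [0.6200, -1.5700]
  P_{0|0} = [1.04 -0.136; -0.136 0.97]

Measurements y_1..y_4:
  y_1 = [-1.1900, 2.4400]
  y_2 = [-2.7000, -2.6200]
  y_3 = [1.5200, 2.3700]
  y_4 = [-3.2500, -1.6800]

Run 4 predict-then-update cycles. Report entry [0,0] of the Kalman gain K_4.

step 1: x^-=[1.0154, -1.1155]  P^-=[1.4564 -0.1493; -0.1493 0.6756]  S=[1.8479 0.2037; 0.2037 1.2091]  K=[0.7811 -0.0382; -0.0904 0.5518]  nu=[-2.0492, 3.3727]  x^+=[-0.7141, 0.9309]  P^+=[0.3395 -0.0818; -0.0818 0.3127]
step 2: x^-=[-0.9590, 0.6268]  P^-=[0.6486 -0.0625; -0.0625 0.3070]  S=[1.0571 0.0956; 0.0956 0.8455]  K=[0.6057 -0.0044; -0.0506 0.3555]  nu=[-1.8288, -3.0741]  x^+=[-2.0532, -0.3736]  P^+=[0.2613 -0.0494; -0.0494 0.2009]
step 3: x^-=[-2.0251, -0.4855]  P^-=[0.5432 -0.0262; -0.0262 0.2482]  S=[0.9607 0.1056; 0.1056 0.7964]  K=[0.5599 0.0156; -0.0251 0.3091]  nu=[3.6131, 3.2200]  x^+=[0.0479, 0.4190]  P^+=[0.2400 -0.0348; -0.0348 0.1732]
step 4: x^-=[-0.0512, 0.3190]  P^-=[0.5118 -0.0125; -0.0125 0.2346]  S=[0.9329 0.1122; 0.1122 0.7867]  K=[0.5439 0.0237; -0.0139 0.2973]  nu=[-3.2435, -1.9898]  x^+=[-1.8624, -0.2274]  P^+=[0.2325 -0.0291; -0.0291 0.1658]

K[0,0] = 0.5439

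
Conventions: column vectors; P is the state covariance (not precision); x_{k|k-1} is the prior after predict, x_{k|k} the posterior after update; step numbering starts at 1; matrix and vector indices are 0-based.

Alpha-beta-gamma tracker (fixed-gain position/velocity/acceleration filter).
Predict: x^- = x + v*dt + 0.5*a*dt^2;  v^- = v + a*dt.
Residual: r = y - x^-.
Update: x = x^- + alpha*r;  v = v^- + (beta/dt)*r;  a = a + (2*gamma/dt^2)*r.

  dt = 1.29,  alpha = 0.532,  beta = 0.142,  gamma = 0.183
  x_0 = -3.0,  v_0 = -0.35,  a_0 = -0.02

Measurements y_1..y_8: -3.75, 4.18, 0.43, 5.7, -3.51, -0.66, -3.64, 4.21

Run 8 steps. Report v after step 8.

v_post = -9.4570

step 1: x_pred=-3.4681  r=-0.2819  x^+=-3.6181  v^+=-0.4068  a^+=-0.0820
step 2: x_pred=-4.2111  r=8.3911  x^+=0.2530  v^+=0.4111  a^+=1.7635
step 3: x_pred=2.2506  r=-1.8206  x^+=1.2820  v^+=2.4856  a^+=1.3631
step 4: x_pred=5.6227  r=0.0773  x^+=5.6638  v^+=4.2526  a^+=1.3801
step 5: x_pred=12.2980  r=-15.8080  x^+=3.8881  v^+=4.2928  a^+=-2.0967
step 6: x_pred=7.6813  r=-8.3413  x^+=3.2437  v^+=0.6699  a^+=-3.9312
step 7: x_pred=0.8370  r=-4.4770  x^+=-1.5448  v^+=-4.8942  a^+=-4.9159
step 8: x_pred=-11.9486  r=16.1586  x^+=-3.3522  v^+=-9.4570  a^+=-1.3620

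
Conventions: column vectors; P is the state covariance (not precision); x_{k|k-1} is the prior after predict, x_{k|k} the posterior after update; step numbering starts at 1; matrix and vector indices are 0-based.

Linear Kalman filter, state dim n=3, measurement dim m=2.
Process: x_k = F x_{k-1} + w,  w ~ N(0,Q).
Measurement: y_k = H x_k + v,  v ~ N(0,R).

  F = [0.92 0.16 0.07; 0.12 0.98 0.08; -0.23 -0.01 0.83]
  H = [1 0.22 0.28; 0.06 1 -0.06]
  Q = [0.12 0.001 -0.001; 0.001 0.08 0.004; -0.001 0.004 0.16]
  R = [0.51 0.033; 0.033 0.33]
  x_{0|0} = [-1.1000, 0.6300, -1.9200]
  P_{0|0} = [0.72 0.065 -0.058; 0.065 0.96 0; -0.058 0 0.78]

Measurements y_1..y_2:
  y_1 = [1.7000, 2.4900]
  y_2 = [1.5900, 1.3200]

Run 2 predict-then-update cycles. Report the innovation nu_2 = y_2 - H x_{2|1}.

step 1: x^-=[-1.0456, 0.3318, -1.3469]  P^-=[0.7695 0.2905 -0.1559; 0.2905 1.0315 0.0071; -0.1559 0.0071 0.7580]  S=[1.4302 0.5963; 0.5963 1.4021]  K=[0.5461 0.0145; 0.0625 0.7212; 0.0664 -0.0623]  nu=[3.0497, 2.1401]  x^+=[0.6510, 2.0658, -1.2776]  P^+=[0.3332 -0.0084 -0.1868; -0.0084 0.2428 0.0379; -0.1868 0.0379 0.7511]
step 2: x^-=[0.8400, 2.0004, -1.2308]  P^-=[0.3862 0.0601 -0.1625; 0.0601 0.3232 0.0598; -0.1625 0.0598 0.7658]  S=[0.9147 0.1983; 0.1983 0.6586]  K=[0.3812 0.0265; 0.0592 0.4730; 0.0747 -0.0162]  nu=[0.6545, -0.8046]  x^+=[1.0682, 1.6586, -1.1689]  P^+=[0.2488 -0.0049 -0.1874; -0.0049 0.1616 0.0540; -0.1874 0.0540 0.7610]

innov = [0.6545, -0.8046]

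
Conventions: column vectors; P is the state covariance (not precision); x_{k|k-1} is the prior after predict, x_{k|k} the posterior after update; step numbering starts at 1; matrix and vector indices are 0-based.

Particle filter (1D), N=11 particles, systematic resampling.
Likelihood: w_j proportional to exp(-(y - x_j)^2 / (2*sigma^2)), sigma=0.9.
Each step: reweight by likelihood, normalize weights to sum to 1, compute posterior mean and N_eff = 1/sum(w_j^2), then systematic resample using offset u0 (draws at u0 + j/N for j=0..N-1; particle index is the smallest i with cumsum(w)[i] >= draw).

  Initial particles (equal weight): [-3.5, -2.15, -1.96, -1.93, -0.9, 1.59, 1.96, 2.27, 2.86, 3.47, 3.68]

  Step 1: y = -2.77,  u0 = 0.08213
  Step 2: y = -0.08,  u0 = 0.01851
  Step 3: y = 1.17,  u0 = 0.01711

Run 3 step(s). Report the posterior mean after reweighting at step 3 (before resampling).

post_mean = -0.9361

step 1: w=[0.2450, 0.2685, 0.2270, 0.2202, 0.0393, 0.0000, 0.0000, 0.0000, 0.0000, 0.0000, 0.0000]  mean=-2.3400  Neff=4.2795  idx=[0, 0, 1, 1, 1, 2, 2, 2, 3, 3, 4]
step 2: w=[0.0005, 0.0005, 0.0488, 0.0488, 0.0488, 0.0775, 0.0775, 0.0775, 0.0831, 0.0831, 0.4538]  mean=-1.5034  Neff=4.0833  idx=[2, 4, 5, 6, 8, 9, 10, 10, 10, 10, 10]
step 3: w=[0.0030, 0.0030, 0.0064, 0.0064, 0.0072, 0.0072, 0.1933, 0.1933, 0.1933, 0.1933, 0.1933]  mean=-0.9361  Neff=5.3452  idx=[3, 6, 6, 7, 7, 8, 8, 9, 9, 10, 10]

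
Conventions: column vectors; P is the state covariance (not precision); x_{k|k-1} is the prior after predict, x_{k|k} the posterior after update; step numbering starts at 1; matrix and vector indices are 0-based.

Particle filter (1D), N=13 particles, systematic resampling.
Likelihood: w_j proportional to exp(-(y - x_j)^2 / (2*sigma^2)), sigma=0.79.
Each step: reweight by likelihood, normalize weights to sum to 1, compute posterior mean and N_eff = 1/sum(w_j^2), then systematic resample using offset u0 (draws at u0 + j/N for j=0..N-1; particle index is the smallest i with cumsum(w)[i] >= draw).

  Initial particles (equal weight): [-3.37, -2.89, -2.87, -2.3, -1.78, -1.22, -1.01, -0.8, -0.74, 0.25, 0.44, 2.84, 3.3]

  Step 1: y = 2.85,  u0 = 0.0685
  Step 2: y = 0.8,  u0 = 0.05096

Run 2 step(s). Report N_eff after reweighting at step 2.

N_eff = 9.1566

step 1: w=[0.0000, 0.0000, 0.0000, 0.0000, 0.0000, 0.0000, 0.0000, 0.0000, 0.0000, 0.0024, 0.0051, 0.5364, 0.4561]  mean=3.0312  Neff=2.0171  idx=[11, 11, 11, 11, 11, 11, 11, 12, 12, 12, 12, 12, 12]
step 2: w=[0.1231, 0.1231, 0.1231, 0.1231, 0.1231, 0.1231, 0.1231, 0.0231, 0.0231, 0.0231, 0.0231, 0.0231, 0.0231]  mean=2.9037  Neff=9.1566  idx=[0, 1, 1, 2, 2, 3, 4, 4, 5, 6, 6, 8, 11]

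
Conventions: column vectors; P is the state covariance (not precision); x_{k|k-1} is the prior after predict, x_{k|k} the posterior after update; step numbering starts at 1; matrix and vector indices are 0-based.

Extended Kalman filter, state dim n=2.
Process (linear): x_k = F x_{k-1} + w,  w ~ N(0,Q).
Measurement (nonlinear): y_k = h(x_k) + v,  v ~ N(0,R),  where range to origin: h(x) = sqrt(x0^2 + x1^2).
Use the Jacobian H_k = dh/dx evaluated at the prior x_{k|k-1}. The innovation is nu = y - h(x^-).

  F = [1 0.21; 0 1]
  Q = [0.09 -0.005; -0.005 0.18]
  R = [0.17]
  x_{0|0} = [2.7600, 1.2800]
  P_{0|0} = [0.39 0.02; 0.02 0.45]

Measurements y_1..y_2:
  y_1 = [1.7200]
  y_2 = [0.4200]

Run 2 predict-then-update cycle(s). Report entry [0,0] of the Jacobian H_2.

H_jac[0,0] = 0.9645

step 1: x^-=[3.0288, 1.2800]  P^-=[0.5082 0.1095; 0.1095 0.6300]  H_jac=[0.9211 0.3893]  S=[0.7752]  K=[0.6589; 0.4465]  nu=[-1.5682]  x^+=[1.9956, 0.5799]  P^+=[0.1717 -0.1185; -0.1185 0.4755]
step 2: x^-=[2.1173, 0.5799]  P^-=[0.2329 -0.0237; -0.0237 0.6555]  H_jac=[0.9645 0.2641]  S=[0.4203]  K=[0.5195; 0.3576]  nu=[-1.7753]  x^+=[1.1950, -0.0549]  P^+=[0.1194 -0.1018; -0.1018 0.6017]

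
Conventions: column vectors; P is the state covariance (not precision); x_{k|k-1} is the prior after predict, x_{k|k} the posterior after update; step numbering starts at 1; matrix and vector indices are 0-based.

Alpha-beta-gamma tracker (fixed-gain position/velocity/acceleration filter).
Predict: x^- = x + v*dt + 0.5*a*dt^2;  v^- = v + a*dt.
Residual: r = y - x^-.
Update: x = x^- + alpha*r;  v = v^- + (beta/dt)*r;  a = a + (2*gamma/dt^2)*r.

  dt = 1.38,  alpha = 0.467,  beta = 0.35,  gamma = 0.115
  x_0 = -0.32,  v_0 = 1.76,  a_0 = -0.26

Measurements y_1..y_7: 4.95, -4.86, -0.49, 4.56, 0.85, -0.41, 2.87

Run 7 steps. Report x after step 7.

x_post = 1.0239

step 1: x_pred=1.8612  r=3.0888  x^+=3.3037  v^+=2.1846  a^+=0.1130
step 2: x_pred=6.4260  r=-11.2860  x^+=1.1555  v^+=-0.5218  a^+=-1.2500
step 3: x_pred=-0.7549  r=0.2649  x^+=-0.6312  v^+=-2.1796  a^+=-1.2180
step 4: x_pred=-4.7989  r=9.3589  x^+=-0.4283  v^+=-1.4869  a^+=-0.0877
step 5: x_pred=-2.5637  r=3.4137  x^+=-0.9695  v^+=-0.7421  a^+=0.3246
step 6: x_pred=-1.6846  r=1.2746  x^+=-1.0893  v^+=0.0290  a^+=0.4785
step 7: x_pred=-0.5936  r=3.4636  x^+=1.0239  v^+=1.5678  a^+=0.8968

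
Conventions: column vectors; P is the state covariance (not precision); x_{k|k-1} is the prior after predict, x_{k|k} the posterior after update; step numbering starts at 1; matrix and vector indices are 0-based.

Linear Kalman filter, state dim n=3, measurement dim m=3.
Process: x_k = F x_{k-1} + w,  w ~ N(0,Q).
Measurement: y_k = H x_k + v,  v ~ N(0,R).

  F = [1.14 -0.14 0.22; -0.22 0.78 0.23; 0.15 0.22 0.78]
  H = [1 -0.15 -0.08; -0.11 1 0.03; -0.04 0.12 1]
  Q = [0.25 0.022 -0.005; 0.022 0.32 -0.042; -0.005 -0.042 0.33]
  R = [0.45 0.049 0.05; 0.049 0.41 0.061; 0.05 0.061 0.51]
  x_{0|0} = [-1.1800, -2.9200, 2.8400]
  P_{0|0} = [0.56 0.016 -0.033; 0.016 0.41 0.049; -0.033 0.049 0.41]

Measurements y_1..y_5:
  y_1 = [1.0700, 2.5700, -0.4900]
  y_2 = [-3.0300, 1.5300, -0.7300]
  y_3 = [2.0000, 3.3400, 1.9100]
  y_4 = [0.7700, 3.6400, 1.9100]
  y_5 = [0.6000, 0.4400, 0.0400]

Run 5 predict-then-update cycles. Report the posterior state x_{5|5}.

step 1: x^-=[-0.3116, -1.3648, 1.3958]  P^-=[0.9810 -0.1280 0.1188; -0.1280 0.6337 0.1213; 0.1188 0.1213 0.6220]  S=[1.4715 -0.2912 0.0332; -0.2912 1.0907 0.2754; 0.0332 0.2754 1.1636]  K=[0.6626 -0.0481 0.0476; -0.0452 0.5752 0.0392; 0.0189 -0.0165 0.5464]  nu=[1.2885, 3.8586, -1.7345]  x^+=[0.2740, 0.7286, 0.4087]  P^+=[0.3103 0.0479 0.0611; 0.0479 0.2405 0.0259; 0.0611 0.0259 0.2779]
step 2: x^-=[0.3003, 0.6020, 0.5201]  P^-=[0.6852 -0.0072 0.1542; -0.0072 0.4827 0.0508; 0.1542 0.0508 0.5441]  S=[1.1283 -0.1058 0.1160; -0.1058 0.9051 0.1725; 0.1160 0.1725 1.0621]  K=[0.5886 -0.0286 0.0589; -0.0266 0.5290 0.0197; 0.0348 -0.0386 0.5147]  nu=[-3.1984, 0.9454, -1.3104]  x^+=[-1.6865, 1.1616, -0.3019]  P^+=[0.2789 0.0495 0.0629; 0.0495 0.2217 0.0163; 0.0629 0.0163 0.2624]
step 3: x^-=[-2.1516, 1.2076, -0.2329]  P^-=[0.6442 0.0024 0.1493; 0.0024 0.4648 0.0395; 0.1493 0.0395 0.5303]  S=[1.0844 -0.0880 0.1172; -0.0880 0.8839 0.1584; 0.1172 0.1584 1.0455]  K=[0.5744 -0.0256 0.0579; -0.0243 0.5218 0.0147; 0.0346 -0.0437 0.5087]  nu=[4.3141, 1.9027, 1.9120]  x^+=[0.3884, 2.1239, 0.8058]  P^+=[0.2724 0.0493 0.0617; 0.0493 0.2187 0.0138; 0.0617 0.0138 0.2593]
step 4: x^-=[0.3227, 1.7565, 1.1540]  P^-=[0.6353 0.0034 0.1467; 0.0034 0.4617 0.0371; 0.1467 0.0371 0.5269]  S=[1.0754 -0.0854 0.1158; -0.0854 0.8804 0.1557; 0.1158 0.1557 1.0417]  K=[0.5712 -0.0252 0.0571; -0.0241 0.5206 0.0135; 0.0339 -0.0447 0.5074]  nu=[0.8031, 1.8843, 0.5581]  x^+=[0.7657, 2.7256, 1.3801]  P^+=[0.2709 0.0491 0.0611; 0.0491 0.2181 0.0132; 0.0611 0.0132 0.2586]
step 5: x^-=[0.7950, 2.2750, 1.7910]  P^-=[0.6330 0.0034 0.1458; 0.0034 0.4612 0.0366; 0.1458 0.0366 0.5261]  S=[1.0733 -0.0850 0.1151; -0.0850 0.8798 0.1552; 0.1151 0.1552 1.0408]  K=[0.5704 -0.0252 0.0568; -0.0242 0.5203 0.0133; 0.0336 -0.0449 0.5070]  nu=[0.2895, -1.8012, -1.9922]  x^+=[0.8923, 1.3043, 0.8715]  P^+=[0.2705 0.0490 0.0609; 0.0490 0.2180 0.0131; 0.0609 0.0131 0.2584]

x_post = [0.8923, 1.3043, 0.8715]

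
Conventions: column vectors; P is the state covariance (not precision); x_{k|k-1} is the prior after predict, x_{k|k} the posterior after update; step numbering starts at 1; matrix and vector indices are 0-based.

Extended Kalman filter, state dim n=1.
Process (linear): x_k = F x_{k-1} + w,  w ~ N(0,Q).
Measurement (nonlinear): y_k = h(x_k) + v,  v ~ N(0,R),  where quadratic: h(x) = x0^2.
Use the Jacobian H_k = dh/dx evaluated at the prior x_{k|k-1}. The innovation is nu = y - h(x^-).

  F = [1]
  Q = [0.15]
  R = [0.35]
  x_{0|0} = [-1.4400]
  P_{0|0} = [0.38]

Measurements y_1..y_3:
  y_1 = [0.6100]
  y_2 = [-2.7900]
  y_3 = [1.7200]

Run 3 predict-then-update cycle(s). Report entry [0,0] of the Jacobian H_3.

step 1: x^-=[-1.4400]  P^-=[0.5300]  H_jac=[-2.8800]  S=[4.7460]  K=[-0.3216]  nu=[-1.4636]  x^+=[-0.9693]  P^+=[0.0391]
step 2: x^-=[-0.9693]  P^-=[0.1891]  H_jac=[-1.9386]  S=[1.0606]  K=[-0.3456]  nu=[-3.7295]  x^+=[0.3197]  P^+=[0.0624]
step 3: x^-=[0.3197]  P^-=[0.2124]  H_jac=[0.6394]  S=[0.4368]  K=[0.3109]  nu=[1.6178]  x^+=[0.8226]  P^+=[0.1702]

H_jac[0,0] = 0.6394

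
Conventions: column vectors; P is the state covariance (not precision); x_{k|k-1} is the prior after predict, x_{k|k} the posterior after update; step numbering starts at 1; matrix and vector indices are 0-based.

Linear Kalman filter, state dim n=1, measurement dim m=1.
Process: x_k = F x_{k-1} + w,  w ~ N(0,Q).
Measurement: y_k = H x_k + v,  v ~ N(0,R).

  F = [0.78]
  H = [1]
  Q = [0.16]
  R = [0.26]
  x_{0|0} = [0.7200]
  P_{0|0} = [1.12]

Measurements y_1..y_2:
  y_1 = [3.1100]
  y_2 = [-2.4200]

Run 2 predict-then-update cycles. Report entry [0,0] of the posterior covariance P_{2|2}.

P_post[0,0] = 0.1350

step 1: x^-=[0.5616]  P^-=[0.8414]  S=[1.1014]  K=[0.7639]  nu=[2.5484]  x^+=[2.5084]  P^+=[0.1986]
step 2: x^-=[1.9566]  P^-=[0.2808]  S=[0.5408]  K=[0.5193]  nu=[-4.3766]  x^+=[-0.3160]  P^+=[0.1350]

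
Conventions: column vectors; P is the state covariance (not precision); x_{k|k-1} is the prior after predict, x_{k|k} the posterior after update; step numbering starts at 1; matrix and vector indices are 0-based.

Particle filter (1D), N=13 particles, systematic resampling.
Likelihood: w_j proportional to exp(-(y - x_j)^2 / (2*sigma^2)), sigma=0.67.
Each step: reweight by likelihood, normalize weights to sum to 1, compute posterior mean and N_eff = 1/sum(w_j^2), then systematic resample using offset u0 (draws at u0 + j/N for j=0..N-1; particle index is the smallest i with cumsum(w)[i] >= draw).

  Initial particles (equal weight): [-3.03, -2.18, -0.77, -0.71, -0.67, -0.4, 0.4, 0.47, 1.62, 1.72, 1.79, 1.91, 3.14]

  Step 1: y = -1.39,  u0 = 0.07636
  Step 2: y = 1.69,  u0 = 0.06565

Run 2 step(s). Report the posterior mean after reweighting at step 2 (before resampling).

post_mean = 0.3581

step 1: w=[0.0182, 0.1818, 0.2374, 0.2177, 0.2045, 0.1223, 0.0103, 0.0077, 0.0000, 0.0000, 0.0000, 0.0000, 0.0000]  mean=-0.9671  Neff=5.1519  idx=[1, 1, 2, 2, 2, 3, 3, 3, 4, 4, 4, 5, 7]
step 2: w=[0.0000, 0.0000, 0.0056, 0.0056, 0.0056, 0.0077, 0.0077, 0.0077, 0.0095, 0.0095, 0.0095, 0.0362, 0.8955]  mean=0.3581  Neff=1.2440  idx=[10, 12, 12, 12, 12, 12, 12, 12, 12, 12, 12, 12, 12]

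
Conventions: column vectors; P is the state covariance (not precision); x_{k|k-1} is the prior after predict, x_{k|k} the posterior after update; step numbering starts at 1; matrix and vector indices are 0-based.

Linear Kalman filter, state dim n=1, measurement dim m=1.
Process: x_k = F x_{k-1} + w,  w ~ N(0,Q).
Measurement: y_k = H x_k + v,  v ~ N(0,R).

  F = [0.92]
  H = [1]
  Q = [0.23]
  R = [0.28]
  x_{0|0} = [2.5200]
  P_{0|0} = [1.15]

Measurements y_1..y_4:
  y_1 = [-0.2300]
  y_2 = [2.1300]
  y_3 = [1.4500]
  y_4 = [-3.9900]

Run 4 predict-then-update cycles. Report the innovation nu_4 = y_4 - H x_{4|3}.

innov = [-5.2502]

step 1: x^-=[2.3184]  P^-=[1.2034]  S=[1.4834]  K=[0.8112]  nu=[-2.5484]  x^+=[0.2510]  P^+=[0.2271]
step 2: x^-=[0.2310]  P^-=[0.4223]  S=[0.7023]  K=[0.6013]  nu=[1.8990]  x^+=[1.3728]  P^+=[0.1684]
step 3: x^-=[1.2630]  P^-=[0.3725]  S=[0.6525]  K=[0.5709]  nu=[0.1870]  x^+=[1.3698]  P^+=[0.1598]
step 4: x^-=[1.2602]  P^-=[0.3653]  S=[0.6453]  K=[0.5661]  nu=[-5.2502]  x^+=[-1.7119]  P^+=[0.1585]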